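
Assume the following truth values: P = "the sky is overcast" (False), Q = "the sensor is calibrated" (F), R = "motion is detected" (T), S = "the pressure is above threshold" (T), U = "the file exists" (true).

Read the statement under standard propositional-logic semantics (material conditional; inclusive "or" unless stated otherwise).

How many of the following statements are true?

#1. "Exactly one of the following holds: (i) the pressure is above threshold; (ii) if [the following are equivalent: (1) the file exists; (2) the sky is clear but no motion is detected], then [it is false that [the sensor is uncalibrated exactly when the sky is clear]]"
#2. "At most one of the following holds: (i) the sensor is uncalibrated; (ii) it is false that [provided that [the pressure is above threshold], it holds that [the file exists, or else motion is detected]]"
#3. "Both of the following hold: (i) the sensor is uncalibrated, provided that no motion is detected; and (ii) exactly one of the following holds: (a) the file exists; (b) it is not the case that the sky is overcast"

#1: This is S xor ((U <-> (~P & ~R)) -> ~(~Q <-> ~P)).

~P = ~F = T
~R = ~T = F
~P & ~R = T & F = F
U <-> (~P & ~R) = T <-> F = F
~Q = ~F = T
~P = ~F = T
~Q <-> ~P = T <-> T = T
~(~Q <-> ~P) = ~T = F
(U <-> (~P & ~R)) -> ~(~Q <-> ~P) = F -> F = T
S xor ((U <-> (~P & ~R)) -> ~(~Q <-> ~P)) = T xor T = F
Thus #1 is false.

#2: Parsed as ~Q nand ~(S -> (U | R))

~Q = ~F = T
U | R = T | T = T
S -> (U | R) = T -> T = T
~(S -> (U | R)) = ~T = F
~Q nand ~(S -> (U | R)) = T nand F = T
So #2 is true.

#3: Parsed as (~R -> ~Q) & (U xor ~P)

~R = ~T = F
~Q = ~F = T
~R -> ~Q = F -> T = T
~P = ~F = T
U xor ~P = T xor T = F
(~R -> ~Q) & (U xor ~P) = T & F = F
Thus #3 is false.

True statements: 1.

1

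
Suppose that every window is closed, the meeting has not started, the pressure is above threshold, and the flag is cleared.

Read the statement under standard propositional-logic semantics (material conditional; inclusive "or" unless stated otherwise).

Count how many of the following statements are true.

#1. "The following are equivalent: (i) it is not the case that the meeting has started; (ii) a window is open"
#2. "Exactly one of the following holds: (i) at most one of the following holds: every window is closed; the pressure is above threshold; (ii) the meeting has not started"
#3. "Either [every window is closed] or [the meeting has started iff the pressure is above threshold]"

2

Let G = "the meeting has started" (False), K = "a window is open" (False), R = "the pressure is above threshold" (True).

#1: Parsed as not G iff K

not G = not False = True
not G iff K = True iff False = False
So #1 is false.

#2: This is (not K nand R) xor not G.

not K = not False = True
not K nand R = True nand True = False
not G = not False = True
(not K nand R) xor not G = False xor True = True
Hence #2 is true.

#3: Parsed as not K or (G iff R)

not K = not False = True
G iff R = False iff True = False
not K or (G iff R) = True or False = True
Thus #3 is true.

True statements: 2 (#2, #3).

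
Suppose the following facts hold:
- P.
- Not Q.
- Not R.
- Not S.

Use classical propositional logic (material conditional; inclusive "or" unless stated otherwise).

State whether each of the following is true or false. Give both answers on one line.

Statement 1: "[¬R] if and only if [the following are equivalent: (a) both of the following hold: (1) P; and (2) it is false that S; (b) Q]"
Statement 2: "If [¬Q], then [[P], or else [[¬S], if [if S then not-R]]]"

Statement 1: In symbols: ¬R ↔ ((P ∧ ¬S) ↔ Q)

¬R = ¬F = T
¬S = ¬F = T
P ∧ ¬S = T ∧ T = T
(P ∧ ¬S) ↔ Q = T ↔ F = F
¬R ↔ ((P ∧ ¬S) ↔ Q) = T ↔ F = F
Hence Statement 1 is false.

Statement 2: Formalization: ¬Q → (P ∨ ((S → ¬R) → ¬S))

¬Q = ¬F = T
¬R = ¬F = T
S → ¬R = F → T = T
¬S = ¬F = T
(S → ¬R) → ¬S = T → T = T
P ∨ ((S → ¬R) → ¬S) = T ∨ T = T
¬Q → (P ∨ ((S → ¬R) → ¬S)) = T → T = T
So Statement 2 is true.

Statement 1 False; Statement 2 True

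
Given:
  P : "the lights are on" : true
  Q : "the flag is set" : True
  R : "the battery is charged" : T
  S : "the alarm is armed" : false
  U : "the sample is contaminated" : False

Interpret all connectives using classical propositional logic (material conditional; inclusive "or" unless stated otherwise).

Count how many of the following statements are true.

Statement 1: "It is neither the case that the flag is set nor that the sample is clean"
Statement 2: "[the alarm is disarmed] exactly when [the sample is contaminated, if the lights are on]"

Statement 1: Parsed as Q nor ~U

~U = ~F = T
Q nor ~U = T nor T = F
So Statement 1 is false.

Statement 2: In symbols: ~S <-> (P -> U)

~S = ~F = T
P -> U = T -> F = F
~S <-> (P -> U) = T <-> F = F
Hence Statement 2 is false.

0 of the 2 statements are true (none).

0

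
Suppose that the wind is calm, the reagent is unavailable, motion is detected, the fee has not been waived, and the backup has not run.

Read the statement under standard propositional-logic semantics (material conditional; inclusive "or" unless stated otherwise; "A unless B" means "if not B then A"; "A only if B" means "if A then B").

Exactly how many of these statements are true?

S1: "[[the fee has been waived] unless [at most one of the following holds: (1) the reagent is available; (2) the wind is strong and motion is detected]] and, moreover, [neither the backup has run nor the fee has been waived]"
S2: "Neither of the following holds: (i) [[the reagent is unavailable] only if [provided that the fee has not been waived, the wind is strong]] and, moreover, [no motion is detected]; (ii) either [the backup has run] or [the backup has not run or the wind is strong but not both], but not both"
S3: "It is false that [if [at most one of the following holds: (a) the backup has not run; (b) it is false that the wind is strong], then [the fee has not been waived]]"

1

Let S = "the fee has been waived" (F), Q = "the reagent is available" (F), P = "the wind is strong" (F), R = "motion is detected" (T), U = "the backup has run" (F).

S1: In symbols: (S | (Q nand (P & R))) & (U nor S)

P & R = F & T = F
Q nand (P & R) = F nand F = T
S | (Q nand (P & R)) = F | T = T
U nor S = F nor F = T
(S | (Q nand (P & R))) & (U nor S) = T & T = T
Hence S1 is true.

S2: Formalization: ((~Q -> (~S -> P)) & ~R) nor (U xor (~U xor P))

~Q = ~F = T
~S = ~F = T
~S -> P = T -> F = F
~Q -> (~S -> P) = T -> F = F
~R = ~T = F
(~Q -> (~S -> P)) & ~R = F & F = F
~U = ~F = T
~U xor P = T xor F = T
U xor (~U xor P) = F xor T = T
((~Q -> (~S -> P)) & ~R) nor (U xor (~U xor P)) = F nor T = F
Thus S2 is false.

S3: This is ~((~U nand ~P) -> ~S).

~U = ~F = T
~P = ~F = T
~U nand ~P = T nand T = F
~S = ~F = T
(~U nand ~P) -> ~S = F -> T = T
~((~U nand ~P) -> ~S) = ~T = F
Hence S3 is false.

Count: 1.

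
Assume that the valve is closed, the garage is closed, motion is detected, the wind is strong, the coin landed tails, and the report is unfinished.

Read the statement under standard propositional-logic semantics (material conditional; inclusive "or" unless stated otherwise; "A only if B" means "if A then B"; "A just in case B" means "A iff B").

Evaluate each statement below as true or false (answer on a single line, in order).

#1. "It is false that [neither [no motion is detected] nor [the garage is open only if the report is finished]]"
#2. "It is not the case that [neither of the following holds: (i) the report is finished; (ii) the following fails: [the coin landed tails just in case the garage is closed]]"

Let D = "motion is detected" (T), M = "the garage is closed" (T), K = "the report is finished" (F), H = "the coin landed heads" (F).

#1: Formalization: ~(~D nor (~M -> K))

~D = ~T = F
~M = ~T = F
~M -> K = F -> F = T
~D nor (~M -> K) = F nor T = F
~(~D nor (~M -> K)) = ~F = T
Hence #1 is true.

#2: In symbols: ~(K nor ~(~H <-> M))

~H = ~F = T
~H <-> M = T <-> T = T
~(~H <-> M) = ~T = F
K nor ~(~H <-> M) = F nor F = T
~(K nor ~(~H <-> M)) = ~T = F
So #2 is false.

#1 true / #2 false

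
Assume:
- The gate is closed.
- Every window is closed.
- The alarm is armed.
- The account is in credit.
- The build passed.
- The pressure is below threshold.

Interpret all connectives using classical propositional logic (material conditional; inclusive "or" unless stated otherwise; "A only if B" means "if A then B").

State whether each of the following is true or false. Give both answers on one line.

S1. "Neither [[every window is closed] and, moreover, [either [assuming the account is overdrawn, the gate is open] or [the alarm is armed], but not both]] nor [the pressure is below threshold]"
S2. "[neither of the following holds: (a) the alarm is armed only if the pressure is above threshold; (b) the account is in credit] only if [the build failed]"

Let P = "a window is open" (F), M = "the account is overdrawn" (F), Q = "the gate is open" (F), D = "the alarm is armed" (T), G = "the pressure is above threshold" (F), L = "the build passed" (T).

S1: Formalization: (~P & ((M -> Q) xor D)) nor ~G

~P = ~F = T
M -> Q = F -> F = T
(M -> Q) xor D = T xor T = F
~P & ((M -> Q) xor D) = T & F = F
~G = ~F = T
(~P & ((M -> Q) xor D)) nor ~G = F nor T = F
Thus S1 is false.

S2: In symbols: ((D -> G) nor ~M) -> ~L

D -> G = T -> F = F
~M = ~F = T
(D -> G) nor ~M = F nor T = F
~L = ~T = F
((D -> G) nor ~M) -> ~L = F -> F = T
Thus S2 is true.

S1 F / S2 T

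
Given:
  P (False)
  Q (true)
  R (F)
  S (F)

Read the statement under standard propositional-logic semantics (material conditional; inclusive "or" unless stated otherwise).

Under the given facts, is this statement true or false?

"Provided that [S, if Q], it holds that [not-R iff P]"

Values: Q=True, S=False, R=False, P=False.
Formalization: (Q -> S) -> (not R iff P)

Q -> S = True -> False = False
not R = not False = True
not R iff P = True iff False = False
(Q -> S) -> (not R iff P) = False -> False = True

true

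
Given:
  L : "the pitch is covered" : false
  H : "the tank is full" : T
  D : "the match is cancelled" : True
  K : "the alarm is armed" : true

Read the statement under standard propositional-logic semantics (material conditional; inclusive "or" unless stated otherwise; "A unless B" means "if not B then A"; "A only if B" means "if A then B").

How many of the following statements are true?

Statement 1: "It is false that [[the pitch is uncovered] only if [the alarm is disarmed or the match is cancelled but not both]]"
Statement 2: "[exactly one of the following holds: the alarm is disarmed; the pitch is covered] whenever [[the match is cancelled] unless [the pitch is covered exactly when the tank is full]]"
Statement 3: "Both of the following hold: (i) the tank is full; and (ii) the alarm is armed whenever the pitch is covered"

1

Statement 1: Formalization: ~(~L -> (~K xor D))

~L = ~F = T
~K = ~T = F
~K xor D = F xor T = T
~L -> (~K xor D) = T -> T = T
~(~L -> (~K xor D)) = ~T = F
So Statement 1 is false.

Statement 2: Formalization: (D | (L <-> H)) -> (~K xor L)

L <-> H = F <-> T = F
D | (L <-> H) = T | F = T
~K = ~T = F
~K xor L = F xor F = F
(D | (L <-> H)) -> (~K xor L) = T -> F = F
Thus Statement 2 is false.

Statement 3: Parsed as H & (L -> K)

L -> K = F -> T = T
H & (L -> K) = T & T = T
Thus Statement 3 is true.

1 of the 3 statements is true.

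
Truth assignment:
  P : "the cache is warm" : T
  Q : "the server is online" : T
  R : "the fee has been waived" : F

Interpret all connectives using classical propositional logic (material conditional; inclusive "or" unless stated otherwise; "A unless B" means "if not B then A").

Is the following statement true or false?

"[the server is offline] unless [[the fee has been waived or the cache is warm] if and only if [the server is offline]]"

Values: Q=T, R=F, P=T.
This is ~Q | ((R | P) <-> ~Q).

~Q = ~T = F
R | P = F | T = T
~Q = ~T = F
(R | P) <-> ~Q = T <-> F = F
~Q | ((R | P) <-> ~Q) = F | F = F

false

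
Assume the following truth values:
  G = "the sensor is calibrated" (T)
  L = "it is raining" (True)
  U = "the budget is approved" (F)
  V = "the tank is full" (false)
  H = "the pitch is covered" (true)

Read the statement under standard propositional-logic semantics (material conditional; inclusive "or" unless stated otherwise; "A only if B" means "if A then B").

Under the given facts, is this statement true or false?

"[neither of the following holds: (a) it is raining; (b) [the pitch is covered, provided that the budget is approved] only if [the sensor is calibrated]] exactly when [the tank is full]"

True

Formalization: (L ↓ ((U → H) → G)) ↔ V

U → H = F → T = T
(U → H) → G = T → T = T
L ↓ ((U → H) → G) = T ↓ T = F
(L ↓ ((U → H) → G)) ↔ V = F ↔ F = T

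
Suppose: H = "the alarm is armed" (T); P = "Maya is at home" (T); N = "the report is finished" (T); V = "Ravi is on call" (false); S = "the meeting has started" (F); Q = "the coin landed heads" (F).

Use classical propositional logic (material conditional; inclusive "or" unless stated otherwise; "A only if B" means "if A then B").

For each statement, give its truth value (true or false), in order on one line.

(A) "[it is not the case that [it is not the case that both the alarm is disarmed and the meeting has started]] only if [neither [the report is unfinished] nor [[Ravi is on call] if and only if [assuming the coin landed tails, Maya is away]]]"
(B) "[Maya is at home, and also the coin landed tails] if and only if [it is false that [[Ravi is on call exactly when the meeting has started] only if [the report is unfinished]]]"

(A) T, (B) T

(A): In symbols: not (not H nand S) -> (not N nor (V iff (not Q -> not P)))

not H = not True = False
not H nand S = False nand False = True
not (not H nand S) = not True = False
not N = not True = False
not Q = not False = True
not P = not True = False
not Q -> not P = True -> False = False
V iff (not Q -> not P) = False iff False = True
not N nor (V iff (not Q -> not P)) = False nor True = False
not (not H nand S) -> (not N nor (V iff (not Q -> not P))) = False -> False = True
So (A) is true.

(B): In symbols: (P and not Q) iff not ((V iff S) -> not N)

not Q = not False = True
P and not Q = True and True = True
V iff S = False iff False = True
not N = not True = False
(V iff S) -> not N = True -> False = False
not ((V iff S) -> not N) = not False = True
(P and not Q) iff not ((V iff S) -> not N) = True iff True = True
Thus (B) is true.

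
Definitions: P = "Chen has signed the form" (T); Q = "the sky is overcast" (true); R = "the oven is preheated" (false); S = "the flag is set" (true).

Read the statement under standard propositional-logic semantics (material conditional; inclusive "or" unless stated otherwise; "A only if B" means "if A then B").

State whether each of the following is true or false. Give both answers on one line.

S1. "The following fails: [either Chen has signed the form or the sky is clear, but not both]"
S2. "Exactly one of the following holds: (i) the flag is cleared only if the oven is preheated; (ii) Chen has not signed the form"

S1: In symbols: ~(P xor ~Q)

~Q = ~T = F
P xor ~Q = T xor F = T
~(P xor ~Q) = ~T = F
So S1 is false.

S2: This is (~S -> R) xor ~P.

~S = ~T = F
~S -> R = F -> F = T
~P = ~T = F
(~S -> R) xor ~P = T xor F = T
So S2 is true.

S1 False; S2 True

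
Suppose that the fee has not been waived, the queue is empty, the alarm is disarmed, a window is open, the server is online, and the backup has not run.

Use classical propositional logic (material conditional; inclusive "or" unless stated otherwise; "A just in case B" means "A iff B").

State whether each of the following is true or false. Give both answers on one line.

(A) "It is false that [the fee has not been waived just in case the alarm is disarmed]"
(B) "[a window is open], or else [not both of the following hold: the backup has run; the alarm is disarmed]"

Let P = "the fee has been waived" (F), R = "the alarm is armed" (F), S = "a window is open" (T), V = "the backup has run" (F).

(A): In symbols: ~(~P <-> ~R)

~P = ~F = T
~R = ~F = T
~P <-> ~R = T <-> T = T
~(~P <-> ~R) = ~T = F
Thus (A) is false.

(B): Formalization: S | (V nand ~R)

~R = ~F = T
V nand ~R = F nand T = T
S | (V nand ~R) = T | T = T
Hence (B) is true.

(A) False; (B) True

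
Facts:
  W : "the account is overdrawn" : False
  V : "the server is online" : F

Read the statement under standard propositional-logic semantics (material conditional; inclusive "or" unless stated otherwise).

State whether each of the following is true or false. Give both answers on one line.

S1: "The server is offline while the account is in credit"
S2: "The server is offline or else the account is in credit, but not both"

S1: In symbols: not V and not W

not V = not False = True
not W = not False = True
not V and not W = True and True = True
So S1 is true.

S2: Formalization: not V xor not W

not V = not False = True
not W = not False = True
not V xor not W = True xor True = False
Thus S2 is false.

S1 True / S2 False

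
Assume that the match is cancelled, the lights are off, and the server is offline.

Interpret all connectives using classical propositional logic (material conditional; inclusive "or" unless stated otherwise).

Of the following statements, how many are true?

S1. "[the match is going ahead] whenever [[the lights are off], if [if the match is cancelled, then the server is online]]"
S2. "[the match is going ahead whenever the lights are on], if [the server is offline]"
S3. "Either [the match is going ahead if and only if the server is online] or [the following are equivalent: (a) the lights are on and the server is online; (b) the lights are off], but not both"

Let M = "the match is cancelled" (T), Q = "the server is online" (F), N = "the lights are on" (F).

S1: Formalization: ((M -> Q) -> ~N) -> ~M

M -> Q = T -> F = F
~N = ~F = T
(M -> Q) -> ~N = F -> T = T
~M = ~T = F
((M -> Q) -> ~N) -> ~M = T -> F = F
Thus S1 is false.

S2: This is ~Q -> (N -> ~M).

~Q = ~F = T
~M = ~T = F
N -> ~M = F -> F = T
~Q -> (N -> ~M) = T -> T = T
Hence S2 is true.

S3: Parsed as (~M <-> Q) xor ((N & Q) <-> ~N)

~M = ~T = F
~M <-> Q = F <-> F = T
N & Q = F & F = F
~N = ~F = T
(N & Q) <-> ~N = F <-> T = F
(~M <-> Q) xor ((N & Q) <-> ~N) = T xor F = T
Hence S3 is true.

2 of the 3 statements are true.

2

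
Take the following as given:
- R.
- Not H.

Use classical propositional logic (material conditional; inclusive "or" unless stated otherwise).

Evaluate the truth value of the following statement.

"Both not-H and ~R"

Parsed as not H and not R

not H = not False = True
not R = not True = False
not H and not R = True and False = False

False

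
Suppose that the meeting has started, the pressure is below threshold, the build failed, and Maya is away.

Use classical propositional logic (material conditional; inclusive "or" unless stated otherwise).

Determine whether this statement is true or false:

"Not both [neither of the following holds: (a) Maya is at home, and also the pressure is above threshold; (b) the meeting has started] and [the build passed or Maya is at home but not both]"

True

Let S = "Maya is at home" (False), Q = "the pressure is above threshold" (False), P = "the meeting has started" (True), R = "the build passed" (False).
Formalization: ((S and Q) nor P) nand (R xor S)

S and Q = False and False = False
(S and Q) nor P = False nor True = False
R xor S = False xor False = False
((S and Q) nor P) nand (R xor S) = False nand False = True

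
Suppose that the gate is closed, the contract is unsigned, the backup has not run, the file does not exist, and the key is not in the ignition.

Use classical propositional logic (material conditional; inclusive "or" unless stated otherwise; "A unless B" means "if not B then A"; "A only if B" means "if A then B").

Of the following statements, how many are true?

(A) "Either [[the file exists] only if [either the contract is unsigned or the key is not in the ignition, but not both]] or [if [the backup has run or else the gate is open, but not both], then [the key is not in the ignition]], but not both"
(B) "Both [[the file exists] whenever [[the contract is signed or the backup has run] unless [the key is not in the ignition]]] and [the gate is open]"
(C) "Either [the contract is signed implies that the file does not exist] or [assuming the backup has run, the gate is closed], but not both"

Let G = "the file exists" (F), R = "the contract is signed" (F), L = "the key is in the ignition" (F), W = "the backup has run" (F), K = "the gate is open" (F).

(A): In symbols: (G → (¬R ⊕ ¬L)) ⊕ ((W ⊕ K) → ¬L)

¬R = ¬F = T
¬L = ¬F = T
¬R ⊕ ¬L = T ⊕ T = F
G → (¬R ⊕ ¬L) = F → F = T
W ⊕ K = F ⊕ F = F
¬L = ¬F = T
(W ⊕ K) → ¬L = F → T = T
(G → (¬R ⊕ ¬L)) ⊕ ((W ⊕ K) → ¬L) = T ⊕ T = F
Thus (A) is false.

(B): Formalization: (((R ∨ W) ∨ ¬L) → G) ∧ K

R ∨ W = F ∨ F = F
¬L = ¬F = T
(R ∨ W) ∨ ¬L = F ∨ T = T
((R ∨ W) ∨ ¬L) → G = T → F = F
(((R ∨ W) ∨ ¬L) → G) ∧ K = F ∧ F = F
Thus (B) is false.

(C): In symbols: (R → ¬G) ⊕ (W → ¬K)

¬G = ¬F = T
R → ¬G = F → T = T
¬K = ¬F = T
W → ¬K = F → T = T
(R → ¬G) ⊕ (W → ¬K) = T ⊕ T = F
Thus (C) is false.

0 of the 3 statements are true (none).

0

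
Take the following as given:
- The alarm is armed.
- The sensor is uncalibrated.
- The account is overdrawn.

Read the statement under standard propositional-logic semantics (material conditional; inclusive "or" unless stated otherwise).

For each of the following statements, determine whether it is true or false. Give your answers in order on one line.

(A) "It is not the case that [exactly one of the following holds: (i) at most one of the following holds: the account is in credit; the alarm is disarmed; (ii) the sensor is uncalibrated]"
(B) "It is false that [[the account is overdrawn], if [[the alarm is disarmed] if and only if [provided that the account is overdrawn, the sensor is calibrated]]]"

Let R = "the account is overdrawn" (T), P = "the alarm is armed" (T), Q = "the sensor is calibrated" (F).

(A): Formalization: ¬((¬R ↑ ¬P) ⊕ ¬Q)

¬R = ¬T = F
¬P = ¬T = F
¬R ↑ ¬P = F ↑ F = T
¬Q = ¬F = T
(¬R ↑ ¬P) ⊕ ¬Q = T ⊕ T = F
¬((¬R ↑ ¬P) ⊕ ¬Q) = ¬F = T
Thus (A) is true.

(B): Parsed as ¬((¬P ↔ (R → Q)) → R)

¬P = ¬T = F
R → Q = T → F = F
¬P ↔ (R → Q) = F ↔ F = T
(¬P ↔ (R → Q)) → R = T → T = T
¬((¬P ↔ (R → Q)) → R) = ¬T = F
Thus (B) is false.

(A) true / (B) false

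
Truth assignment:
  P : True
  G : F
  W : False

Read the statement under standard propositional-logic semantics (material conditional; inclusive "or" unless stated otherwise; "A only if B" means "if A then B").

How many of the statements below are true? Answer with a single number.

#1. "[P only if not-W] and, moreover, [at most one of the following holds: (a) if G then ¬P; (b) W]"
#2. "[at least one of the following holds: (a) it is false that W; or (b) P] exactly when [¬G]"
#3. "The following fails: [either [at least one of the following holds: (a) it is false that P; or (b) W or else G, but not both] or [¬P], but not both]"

#1: In symbols: (P -> not W) and ((G -> not P) nand W)

not W = not False = True
P -> not W = True -> True = True
not P = not True = False
G -> not P = False -> False = True
(G -> not P) nand W = True nand False = True
(P -> not W) and ((G -> not P) nand W) = True and True = True
So #1 is true.

#2: Parsed as (not W or P) iff not G

not W = not False = True
not W or P = True or True = True
not G = not False = True
(not W or P) iff not G = True iff True = True
So #2 is true.

#3: Formalization: not ((not P or (W xor G)) xor not P)

not P = not True = False
W xor G = False xor False = False
not P or (W xor G) = False or False = False
not P = not True = False
(not P or (W xor G)) xor not P = False xor False = False
not ((not P or (W xor G)) xor not P) = not False = True
So #3 is true.

True statements: 3 (#1, #2, #3).

3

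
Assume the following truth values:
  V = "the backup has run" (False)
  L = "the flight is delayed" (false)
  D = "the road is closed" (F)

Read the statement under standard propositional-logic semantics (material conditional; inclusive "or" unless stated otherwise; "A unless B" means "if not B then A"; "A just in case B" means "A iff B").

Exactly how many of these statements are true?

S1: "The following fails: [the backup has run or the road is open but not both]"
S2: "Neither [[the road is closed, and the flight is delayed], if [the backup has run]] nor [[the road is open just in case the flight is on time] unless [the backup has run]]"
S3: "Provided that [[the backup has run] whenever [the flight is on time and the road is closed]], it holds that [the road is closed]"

0

S1: Parsed as not (V xor not D)

not D = not False = True
V xor not D = False xor True = True
not (V xor not D) = not True = False
Hence S1 is false.

S2: In symbols: (V -> (D and L)) nor ((not D iff not L) or V)

D and L = False and False = False
V -> (D and L) = False -> False = True
not D = not False = True
not L = not False = True
not D iff not L = True iff True = True
(not D iff not L) or V = True or False = True
(V -> (D and L)) nor ((not D iff not L) or V) = True nor True = False
Hence S2 is false.

S3: Parsed as ((not L and D) -> V) -> D

not L = not False = True
not L and D = True and False = False
(not L and D) -> V = False -> False = True
((not L and D) -> V) -> D = True -> False = False
Hence S3 is false.

0 of the 3 statements are true (none).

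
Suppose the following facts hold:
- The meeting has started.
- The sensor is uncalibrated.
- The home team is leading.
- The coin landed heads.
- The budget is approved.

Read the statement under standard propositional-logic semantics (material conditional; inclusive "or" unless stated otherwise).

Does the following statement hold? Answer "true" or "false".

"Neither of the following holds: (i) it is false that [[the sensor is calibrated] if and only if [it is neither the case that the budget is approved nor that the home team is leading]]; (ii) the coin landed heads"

The statement is false.

Let M = "the sensor is calibrated" (F), L = "the budget is approved" (T), G = "the home team is leading" (T), V = "the coin landed heads" (T).
Formalization: ¬(M ↔ (L ↓ G)) ↓ V

L ↓ G = T ↓ T = F
M ↔ (L ↓ G) = F ↔ F = T
¬(M ↔ (L ↓ G)) = ¬T = F
¬(M ↔ (L ↓ G)) ↓ V = F ↓ T = F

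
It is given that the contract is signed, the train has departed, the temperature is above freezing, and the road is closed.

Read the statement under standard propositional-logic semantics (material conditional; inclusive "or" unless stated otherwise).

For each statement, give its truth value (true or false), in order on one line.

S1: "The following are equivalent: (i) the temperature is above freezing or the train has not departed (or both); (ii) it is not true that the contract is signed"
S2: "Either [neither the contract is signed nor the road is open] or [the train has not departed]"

S1 False, S2 False

Let G = "the temperature is below freezing" (False), K = "the train has departed" (True), M = "the contract is signed" (True), L = "the road is closed" (True).

S1: In symbols: (not G or not K) iff not M

not G = not False = True
not K = not True = False
not G or not K = True or False = True
not M = not True = False
(not G or not K) iff not M = True iff False = False
Thus S1 is false.

S2: This is (M nor not L) or not K.

not L = not True = False
M nor not L = True nor False = False
not K = not True = False
(M nor not L) or not K = False or False = False
Thus S2 is false.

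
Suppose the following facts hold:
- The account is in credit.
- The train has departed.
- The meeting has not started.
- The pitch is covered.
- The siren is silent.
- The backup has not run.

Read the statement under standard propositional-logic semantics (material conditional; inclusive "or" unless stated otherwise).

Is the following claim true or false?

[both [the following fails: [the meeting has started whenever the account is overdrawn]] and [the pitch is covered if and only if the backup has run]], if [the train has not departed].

true

Let S = "the train has departed" (T), Q = "the account is overdrawn" (F), V = "the meeting has started" (F), G = "the pitch is covered" (T), K = "the backup has run" (F).
This is ~S -> (~(Q -> V) & (G <-> K)).

~S = ~T = F
Q -> V = F -> F = T
~(Q -> V) = ~T = F
G <-> K = T <-> F = F
~(Q -> V) & (G <-> K) = F & F = F
~S -> (~(Q -> V) & (G <-> K)) = F -> F = T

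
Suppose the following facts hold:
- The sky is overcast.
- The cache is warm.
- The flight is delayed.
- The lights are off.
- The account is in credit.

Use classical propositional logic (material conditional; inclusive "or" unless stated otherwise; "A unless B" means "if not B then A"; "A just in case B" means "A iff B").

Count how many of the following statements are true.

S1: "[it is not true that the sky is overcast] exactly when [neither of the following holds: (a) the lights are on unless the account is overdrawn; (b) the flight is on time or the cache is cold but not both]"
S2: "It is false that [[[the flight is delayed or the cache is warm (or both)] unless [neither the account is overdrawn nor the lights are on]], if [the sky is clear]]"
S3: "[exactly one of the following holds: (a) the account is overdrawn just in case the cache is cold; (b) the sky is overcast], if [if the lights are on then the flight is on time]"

0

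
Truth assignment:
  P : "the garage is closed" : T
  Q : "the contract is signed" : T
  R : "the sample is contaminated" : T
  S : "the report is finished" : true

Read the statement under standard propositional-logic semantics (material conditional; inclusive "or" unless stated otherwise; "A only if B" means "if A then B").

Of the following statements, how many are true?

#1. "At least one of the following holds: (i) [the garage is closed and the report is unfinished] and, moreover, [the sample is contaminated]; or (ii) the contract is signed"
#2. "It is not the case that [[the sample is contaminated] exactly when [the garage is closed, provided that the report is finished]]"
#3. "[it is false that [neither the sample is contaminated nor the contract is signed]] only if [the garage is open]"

#1: Formalization: ((P & ~S) & R) | Q

~S = ~T = F
P & ~S = T & F = F
(P & ~S) & R = F & T = F
((P & ~S) & R) | Q = F | T = T
Thus #1 is true.

#2: This is ~(R <-> (S -> P)).

S -> P = T -> T = T
R <-> (S -> P) = T <-> T = T
~(R <-> (S -> P)) = ~T = F
Hence #2 is false.

#3: In symbols: ~(R nor Q) -> ~P

R nor Q = T nor T = F
~(R nor Q) = ~F = T
~P = ~T = F
~(R nor Q) -> ~P = T -> F = F
Thus #3 is false.

1 of the 3 statements is true (#1).

1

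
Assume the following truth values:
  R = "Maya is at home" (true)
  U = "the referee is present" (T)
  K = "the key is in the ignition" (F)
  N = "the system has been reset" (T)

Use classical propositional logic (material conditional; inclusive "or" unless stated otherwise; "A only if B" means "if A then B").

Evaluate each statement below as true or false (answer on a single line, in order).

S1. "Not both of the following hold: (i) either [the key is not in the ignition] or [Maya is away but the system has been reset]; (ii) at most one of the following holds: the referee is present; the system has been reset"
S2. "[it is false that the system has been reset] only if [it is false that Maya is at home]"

S1 true, S2 true

S1: In symbols: (~K | (~R & N)) nand (U nand N)

~K = ~F = T
~R = ~T = F
~R & N = F & T = F
~K | (~R & N) = T | F = T
U nand N = T nand T = F
(~K | (~R & N)) nand (U nand N) = T nand F = T
Hence S1 is true.

S2: This is ~N -> ~R.

~N = ~T = F
~R = ~T = F
~N -> ~R = F -> F = T
Thus S2 is true.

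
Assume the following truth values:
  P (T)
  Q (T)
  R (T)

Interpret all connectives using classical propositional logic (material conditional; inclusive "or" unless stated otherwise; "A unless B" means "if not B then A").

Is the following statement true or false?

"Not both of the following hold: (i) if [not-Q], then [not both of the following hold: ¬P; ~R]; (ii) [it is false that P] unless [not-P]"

Formalization: (¬Q → (¬P ↑ ¬R)) ↑ (¬P ∨ ¬P)

¬Q = ¬T = F
¬P = ¬T = F
¬R = ¬T = F
¬P ↑ ¬R = F ↑ F = T
¬Q → (¬P ↑ ¬R) = F → T = T
¬P = ¬T = F
¬P = ¬T = F
¬P ∨ ¬P = F ∨ F = F
(¬Q → (¬P ↑ ¬R)) ↑ (¬P ∨ ¬P) = T ↑ F = T

true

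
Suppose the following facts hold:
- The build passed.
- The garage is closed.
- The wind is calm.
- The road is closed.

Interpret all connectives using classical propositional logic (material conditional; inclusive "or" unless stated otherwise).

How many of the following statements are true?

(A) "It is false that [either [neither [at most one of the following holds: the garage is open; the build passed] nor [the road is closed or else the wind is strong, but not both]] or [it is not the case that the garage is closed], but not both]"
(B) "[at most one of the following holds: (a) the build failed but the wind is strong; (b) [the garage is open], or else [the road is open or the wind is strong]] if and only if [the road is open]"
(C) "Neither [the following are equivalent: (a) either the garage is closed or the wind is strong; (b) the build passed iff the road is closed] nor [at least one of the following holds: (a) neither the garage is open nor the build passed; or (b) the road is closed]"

Let Q = "the garage is closed" (T), P = "the build passed" (T), S = "the road is closed" (T), R = "the wind is strong" (F).

(A): Parsed as ~(((~Q nand P) nor (S xor R)) xor ~Q)

~Q = ~T = F
~Q nand P = F nand T = T
S xor R = T xor F = T
(~Q nand P) nor (S xor R) = T nor T = F
~Q = ~T = F
((~Q nand P) nor (S xor R)) xor ~Q = F xor F = F
~(((~Q nand P) nor (S xor R)) xor ~Q) = ~F = T
Hence (A) is true.

(B): Parsed as ((~P & R) nand (~Q | (~S | R))) <-> ~S

~P = ~T = F
~P & R = F & F = F
~Q = ~T = F
~S = ~T = F
~S | R = F | F = F
~Q | (~S | R) = F | F = F
(~P & R) nand (~Q | (~S | R)) = F nand F = T
~S = ~T = F
((~P & R) nand (~Q | (~S | R))) <-> ~S = T <-> F = F
Hence (B) is false.

(C): This is ((Q | R) <-> (P <-> S)) nor ((~Q nor P) | S).

Q | R = T | F = T
P <-> S = T <-> T = T
(Q | R) <-> (P <-> S) = T <-> T = T
~Q = ~T = F
~Q nor P = F nor T = F
(~Q nor P) | S = F | T = T
((Q | R) <-> (P <-> S)) nor ((~Q nor P) | S) = T nor T = F
Hence (C) is false.

1 of the 3 statements is true ((A)).

1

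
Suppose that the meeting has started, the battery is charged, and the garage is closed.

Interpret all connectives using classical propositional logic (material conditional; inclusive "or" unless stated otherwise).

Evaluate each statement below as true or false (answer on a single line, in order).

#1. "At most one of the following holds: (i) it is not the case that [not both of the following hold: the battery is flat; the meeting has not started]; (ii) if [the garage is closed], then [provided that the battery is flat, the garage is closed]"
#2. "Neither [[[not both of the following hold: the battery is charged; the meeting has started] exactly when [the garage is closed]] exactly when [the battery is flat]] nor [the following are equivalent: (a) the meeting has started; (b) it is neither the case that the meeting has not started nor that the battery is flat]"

Let Q = "the battery is charged" (T), P = "the meeting has started" (T), R = "the garage is closed" (T).

#1: In symbols: ¬(¬Q ↑ ¬P) ↑ (R → (¬Q → R))

¬Q = ¬T = F
¬P = ¬T = F
¬Q ↑ ¬P = F ↑ F = T
¬(¬Q ↑ ¬P) = ¬T = F
¬Q = ¬T = F
¬Q → R = F → T = T
R → (¬Q → R) = T → T = T
¬(¬Q ↑ ¬P) ↑ (R → (¬Q → R)) = F ↑ T = T
Hence #1 is true.

#2: This is (((Q ↑ P) ↔ R) ↔ ¬Q) ↓ (P ↔ (¬P ↓ ¬Q)).

Q ↑ P = T ↑ T = F
(Q ↑ P) ↔ R = F ↔ T = F
¬Q = ¬T = F
((Q ↑ P) ↔ R) ↔ ¬Q = F ↔ F = T
¬P = ¬T = F
¬Q = ¬T = F
¬P ↓ ¬Q = F ↓ F = T
P ↔ (¬P ↓ ¬Q) = T ↔ T = T
(((Q ↑ P) ↔ R) ↔ ¬Q) ↓ (P ↔ (¬P ↓ ¬Q)) = T ↓ T = F
Hence #2 is false.

#1 true; #2 false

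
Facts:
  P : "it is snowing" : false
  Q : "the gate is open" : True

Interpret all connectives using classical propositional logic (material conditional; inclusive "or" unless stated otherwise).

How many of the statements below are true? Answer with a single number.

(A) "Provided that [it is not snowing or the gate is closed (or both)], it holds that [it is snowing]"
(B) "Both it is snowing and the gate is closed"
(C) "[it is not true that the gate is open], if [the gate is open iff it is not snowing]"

0

(A): Parsed as (~P | ~Q) -> P

~P = ~F = T
~Q = ~T = F
~P | ~Q = T | F = T
(~P | ~Q) -> P = T -> F = F
So (A) is false.

(B): Parsed as P & ~Q

~Q = ~T = F
P & ~Q = F & F = F
Thus (B) is false.

(C): In symbols: (Q <-> ~P) -> ~Q

~P = ~F = T
Q <-> ~P = T <-> T = T
~Q = ~T = F
(Q <-> ~P) -> ~Q = T -> F = F
Thus (C) is false.

Count: 0.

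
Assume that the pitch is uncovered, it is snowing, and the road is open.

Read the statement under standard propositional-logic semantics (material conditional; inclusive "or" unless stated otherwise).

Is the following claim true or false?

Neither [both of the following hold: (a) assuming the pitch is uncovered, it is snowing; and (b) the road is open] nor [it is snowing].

Let P = "the pitch is covered" (False), Q = "it is snowing" (True), R = "the road is closed" (False).
Parsed as ((not P -> Q) and not R) nor Q

not P = not False = True
not P -> Q = True -> True = True
not R = not False = True
(not P -> Q) and not R = True and True = True
((not P -> Q) and not R) nor Q = True nor True = False

False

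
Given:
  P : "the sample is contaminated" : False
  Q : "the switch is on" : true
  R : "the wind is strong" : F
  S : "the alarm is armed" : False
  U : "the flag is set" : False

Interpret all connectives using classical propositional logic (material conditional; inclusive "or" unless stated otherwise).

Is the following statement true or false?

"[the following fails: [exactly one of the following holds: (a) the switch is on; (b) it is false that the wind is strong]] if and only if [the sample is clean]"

Formalization: ~(Q xor ~R) <-> ~P

~R = ~F = T
Q xor ~R = T xor T = F
~(Q xor ~R) = ~F = T
~P = ~F = T
~(Q xor ~R) <-> ~P = T <-> T = T

true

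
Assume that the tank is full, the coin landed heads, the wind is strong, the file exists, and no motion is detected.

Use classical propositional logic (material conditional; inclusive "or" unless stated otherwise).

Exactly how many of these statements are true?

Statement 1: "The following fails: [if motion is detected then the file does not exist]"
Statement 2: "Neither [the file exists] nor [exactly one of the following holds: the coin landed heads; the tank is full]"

Let U = "motion is detected" (False), S = "the file exists" (True), Q = "the coin landed heads" (True), P = "the tank is full" (True).

Statement 1: In symbols: not (U -> not S)

not S = not True = False
U -> not S = False -> False = True
not (U -> not S) = not True = False
So Statement 1 is false.

Statement 2: This is S nor (Q xor P).

Q xor P = True xor True = False
S nor (Q xor P) = True nor False = False
Hence Statement 2 is false.

Count: 0.

0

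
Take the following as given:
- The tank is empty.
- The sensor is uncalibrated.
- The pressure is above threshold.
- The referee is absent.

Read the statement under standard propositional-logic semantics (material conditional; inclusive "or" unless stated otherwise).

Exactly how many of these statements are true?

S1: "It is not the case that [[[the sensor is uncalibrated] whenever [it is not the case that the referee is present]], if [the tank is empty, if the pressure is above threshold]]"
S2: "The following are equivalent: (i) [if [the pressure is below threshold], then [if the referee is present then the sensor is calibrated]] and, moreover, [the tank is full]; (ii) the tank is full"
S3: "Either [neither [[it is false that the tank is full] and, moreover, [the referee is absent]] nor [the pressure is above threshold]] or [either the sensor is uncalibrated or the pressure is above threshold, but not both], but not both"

1

Let D = "the pressure is above threshold" (True), K = "the tank is full" (False), N = "the referee is present" (False), G = "the sensor is calibrated" (False).

S1: In symbols: not ((D -> not K) -> (not N -> not G))

not K = not False = True
D -> not K = True -> True = True
not N = not False = True
not G = not False = True
not N -> not G = True -> True = True
(D -> not K) -> (not N -> not G) = True -> True = True
not ((D -> not K) -> (not N -> not G)) = not True = False
So S1 is false.

S2: This is ((not D -> (N -> G)) and K) iff K.

not D = not True = False
N -> G = False -> False = True
not D -> (N -> G) = False -> True = True
(not D -> (N -> G)) and K = True and False = False
((not D -> (N -> G)) and K) iff K = False iff False = True
Hence S2 is true.

S3: In symbols: ((not K and not N) nor D) xor (not G xor D)

not K = not False = True
not N = not False = True
not K and not N = True and True = True
(not K and not N) nor D = True nor True = False
not G = not False = True
not G xor D = True xor True = False
((not K and not N) nor D) xor (not G xor D) = False xor False = False
Hence S3 is false.

True statements: 1.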